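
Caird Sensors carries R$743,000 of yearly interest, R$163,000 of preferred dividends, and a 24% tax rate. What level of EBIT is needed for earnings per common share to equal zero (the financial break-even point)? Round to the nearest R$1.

Grossing the preferred dividend up to pre-tax terms: R$163,000 / (1 − 0.24) = R$214,473.68.
Financial break-even EBIT = interest + D_p ÷ (1 − t) = R$743,000 + R$214,473.68 = R$957,473.68.

R$957,474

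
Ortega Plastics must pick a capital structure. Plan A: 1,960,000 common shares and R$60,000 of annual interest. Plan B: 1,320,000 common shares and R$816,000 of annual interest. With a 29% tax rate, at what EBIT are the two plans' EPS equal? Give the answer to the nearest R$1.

At indifference, (EBIT − 60,000)(1 − t)/1,960,000 = (EBIT − 816,000)(1 − t)/1,320,000.
The (1 − t) factor cancels: (EBIT − 60,000) × 1,320,000 = (EBIT − 816,000) × 1,960,000.
Solving, EBIT = (816,000·1,960,000 − 60,000·1,320,000) / (1,960,000 − 1,320,000) = 1,520,160,000,000 / 640,000 = 2,375,250.00.

R$2,375,250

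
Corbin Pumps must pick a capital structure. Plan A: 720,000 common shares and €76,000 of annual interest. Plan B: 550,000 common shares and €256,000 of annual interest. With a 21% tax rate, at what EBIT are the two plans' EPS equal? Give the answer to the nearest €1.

At indifference, (EBIT − 76,000)(1 − t)/720,000 = (EBIT − 256,000)(1 − t)/550,000.
Cancelling (1 − t) and cross-multiplying: 550,000·(EBIT − 76,000) = 720,000·(EBIT − 256,000).
EBIT × (720,000 − 550,000) = 256,000 × 720,000 − 76,000 × 550,000 = 142,520,000,000, so EBIT = 142,520,000,000 ÷ 170,000 = 838,352.94.

€838,353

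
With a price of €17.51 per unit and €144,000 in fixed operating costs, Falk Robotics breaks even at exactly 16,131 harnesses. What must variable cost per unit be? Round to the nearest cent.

Contribution per unit must be FC / Q = €144,000 / 16,131 = €8.9269.
Hence VC = price − CM = €17.51 − €8.9269 = €8.58.

€8.58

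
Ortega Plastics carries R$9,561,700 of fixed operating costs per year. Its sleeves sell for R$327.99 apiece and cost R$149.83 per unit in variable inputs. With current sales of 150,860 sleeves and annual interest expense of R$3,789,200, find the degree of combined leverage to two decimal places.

At 150,860 units, contribution = 150,860 × R$178.16 = R$26,877,217.60.
Operating income = contribution − fixed costs = R$26,877,217.60 − R$9,561,700 = R$17,315,517.60. Interest = R$3,789,200.00.
DOL = R$26,877,217.60 ÷ R$17,315,517.60 = 1.5522; DFL = R$17,315,517.60 ÷ R$13,526,317.60 = 1.2801.
Combined leverage = 1.5522 × 1.2801 = 1.9870.

1.99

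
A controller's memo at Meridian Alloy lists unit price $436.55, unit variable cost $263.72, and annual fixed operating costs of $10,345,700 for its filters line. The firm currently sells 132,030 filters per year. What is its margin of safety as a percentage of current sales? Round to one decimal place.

54.7%

Unit CM = price − variable cost = $436.55 − $263.72 = $172.83. Break-even units = $10,345,700 ÷ $172.83 = 59,860.56; break-even revenue = 59,860.56 × $436.55 = $26,132,125.99.
Actual sales revenue = 132,030 × $436.55 = $57,637,696.50.
Margin of safety = ($57,637,696.50 − $26,132,125.99) ÷ $57,637,696.50 = 54.7%.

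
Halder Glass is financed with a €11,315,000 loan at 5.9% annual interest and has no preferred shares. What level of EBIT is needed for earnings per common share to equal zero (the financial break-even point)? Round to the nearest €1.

€667,585

Annual interest = 5.9% × €11,315,000 = €667,585.00.
Without preferred stock the financial break-even is simply EBIT = interest = €667,585.00.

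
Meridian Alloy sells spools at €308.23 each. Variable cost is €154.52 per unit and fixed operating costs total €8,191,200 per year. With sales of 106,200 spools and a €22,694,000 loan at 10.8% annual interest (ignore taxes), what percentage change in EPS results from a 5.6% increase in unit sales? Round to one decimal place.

At 106,200 units, contribution = 106,200 × €153.71 = €16,324,002.00.
Operating income = contribution − fixed costs = €16,324,002.00 − €8,191,200 = €8,132,802.00.
After interest of €2,450,952.00, pre-tax earnings = €5,681,850.00.
DCL = total CM / (EBIT − I) = €16,324,002.00 / €5,681,850.00 = 2.8730.
EPS therefore changes by 2.8730 × (+5.6%) = +16.1%.

+16.1%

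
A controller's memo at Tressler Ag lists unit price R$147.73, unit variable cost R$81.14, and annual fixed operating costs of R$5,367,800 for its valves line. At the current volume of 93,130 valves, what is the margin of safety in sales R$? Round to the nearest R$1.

Contribution margin per unit = R$147.73 − R$81.14 = R$66.59. Break-even units = R$5,367,800 ÷ R$66.59 = 80,609.70; break-even revenue = 80,609.70 × R$147.73 = R$11,908,471.15.
Current sales = 93,130 × R$147.73 = R$13,758,094.90.
Margin of safety = R$13,758,094.90 − R$11,908,471.15 = R$1,849,624.

R$1,849,624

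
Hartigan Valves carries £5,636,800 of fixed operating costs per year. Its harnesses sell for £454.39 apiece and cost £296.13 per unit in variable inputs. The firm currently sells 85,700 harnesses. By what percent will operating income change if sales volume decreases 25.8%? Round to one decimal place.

Total contribution margin = 85,700 × £158.26 = £13,562,882.00.
Operating income = contribution − fixed costs = £13,562,882.00 − £5,636,800 = £7,926,082.00.
DOL = contribution ÷ EBIT = £13,562,882.00 ÷ £7,926,082.00 = 1.7112.
Operating income changes by 1.7112 × -25.8% = -44.1%.

-44.1%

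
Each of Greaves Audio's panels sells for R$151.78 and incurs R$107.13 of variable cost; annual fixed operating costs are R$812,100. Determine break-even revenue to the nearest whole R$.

Contribution margin per unit = R$151.78 − R$107.13 = R$44.65, a CM ratio of R$44.65 ÷ R$151.78 = 0.2942.
Break-even revenue = fixed costs × price ÷ CM = R$812,100 × R$151.78 ÷ R$44.65 = R$2,760,594.

R$2,760,594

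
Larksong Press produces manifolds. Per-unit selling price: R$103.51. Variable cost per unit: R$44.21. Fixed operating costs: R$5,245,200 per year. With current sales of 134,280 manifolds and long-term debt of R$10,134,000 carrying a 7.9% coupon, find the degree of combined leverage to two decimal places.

Contribution at this volume is 134,280 × R$59.30 = R$7,962,804.00.
Subtracting fixed costs: EBIT = R$7,962,804.00 − R$5,245,200 = R$2,717,604.00. Interest = R$800,586.00, so EBIT − I = R$1,917,018.00.
DCL = contribution ÷ (EBIT − I) = R$7,962,804.00 ÷ R$1,917,018.00 = 4.1537.

4.15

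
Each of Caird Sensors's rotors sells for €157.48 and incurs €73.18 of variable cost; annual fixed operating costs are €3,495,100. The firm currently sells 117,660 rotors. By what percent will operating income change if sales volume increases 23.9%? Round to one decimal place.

+36.9%

Total contribution margin = 117,660 × €84.30 = €9,918,738.00.
Operating income = contribution − fixed costs = €9,918,738.00 − €3,495,100 = €6,423,638.00.
DOL = contribution ÷ EBIT = €9,918,738.00 ÷ €6,423,638.00 = 1.5441.
Operating income changes by 1.5441 × +23.9% = +36.9%.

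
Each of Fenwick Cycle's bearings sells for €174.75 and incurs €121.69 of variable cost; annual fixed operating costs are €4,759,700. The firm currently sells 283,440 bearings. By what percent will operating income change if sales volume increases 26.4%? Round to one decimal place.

Total contribution margin = 283,440 × €53.06 = €15,039,326.40.
Operating income = contribution − fixed costs = €15,039,326.40 − €4,759,700 = €10,279,626.40.
So DOL = total CM / EBIT = €15,039,326.40 / €10,279,626.40 = 1.4630.
%ΔEBIT = DOL × %ΔSales = 1.4630 × +26.4% = +38.6%.

+38.6%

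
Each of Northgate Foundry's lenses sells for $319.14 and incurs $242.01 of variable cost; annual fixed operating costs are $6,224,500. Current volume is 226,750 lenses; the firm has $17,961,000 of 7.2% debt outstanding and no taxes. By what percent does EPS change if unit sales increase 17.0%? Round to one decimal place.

Total contribution margin = 226,750 × $77.13 = $17,489,227.50.
Subtracting fixed costs: EBIT = $17,489,227.50 − $6,224,500 = $11,264,727.50.
After interest of $1,293,192.00, pre-tax earnings = $9,971,535.50.
DCL = total CM / (EBIT − I) = $17,489,227.50 / $9,971,535.50 = 1.7539.
%ΔEPS = DCL × %ΔSales = 1.7539 × +17.0% = +29.8%.

+29.8%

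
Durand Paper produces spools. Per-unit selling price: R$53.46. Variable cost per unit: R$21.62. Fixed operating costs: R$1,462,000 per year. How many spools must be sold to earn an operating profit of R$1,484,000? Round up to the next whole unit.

92,526 spools

Contribution margin per unit = R$53.46 − R$21.62 = R$31.84.
Units = (FC + target) / CM = (R$1,462,000 + R$1,484,000) / R$31.84 = 92,525.13, so 92,526 spools.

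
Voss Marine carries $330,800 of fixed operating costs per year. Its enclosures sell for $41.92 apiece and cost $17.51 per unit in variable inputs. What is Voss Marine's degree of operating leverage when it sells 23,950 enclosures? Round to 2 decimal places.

2.30

Contribution at this volume is 23,950 × $24.41 = $584,619.50.
EBIT = $584,619.50 − $330,800 = $253,819.50.
Degree of operating leverage = $584,619.50 / $253,819.50 = 2.3033.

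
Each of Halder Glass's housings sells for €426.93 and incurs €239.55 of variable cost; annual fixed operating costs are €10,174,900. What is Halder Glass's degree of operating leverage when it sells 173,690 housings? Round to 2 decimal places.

At 173,690 units, contribution = 173,690 × €187.38 = €32,546,032.20.
Operating income = contribution − fixed costs = €32,546,032.20 − €10,174,900 = €22,371,132.20.
DOL = contribution ÷ EBIT = €32,546,032.20 ÷ €22,371,132.20 = 1.4548.

1.45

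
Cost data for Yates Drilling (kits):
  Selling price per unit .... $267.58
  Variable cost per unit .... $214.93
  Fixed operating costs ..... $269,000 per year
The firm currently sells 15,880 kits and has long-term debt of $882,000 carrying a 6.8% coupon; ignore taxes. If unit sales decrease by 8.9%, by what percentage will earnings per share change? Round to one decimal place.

-14.7%

Total contribution margin = 15,880 × $52.65 = $836,082.00.
Operating income = contribution − fixed costs = $836,082.00 − $269,000 = $567,082.00.
Interest = $59,976.00, so EBIT − I = $507,106.00.
DCL = total CM / (EBIT − I) = $836,082.00 / $507,106.00 = 1.6487.
%ΔEPS = DCL × %ΔSales = 1.6487 × -8.9% = -14.7%.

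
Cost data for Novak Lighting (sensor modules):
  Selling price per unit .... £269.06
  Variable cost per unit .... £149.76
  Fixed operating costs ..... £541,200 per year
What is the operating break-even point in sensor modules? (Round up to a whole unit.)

Unit CM = price − variable cost = £269.06 − £149.76 = £119.30.
Units to break even: £541,200 ÷ £119.30 = 4,536.46, rounded up to 4,537.

4,537 sensor modules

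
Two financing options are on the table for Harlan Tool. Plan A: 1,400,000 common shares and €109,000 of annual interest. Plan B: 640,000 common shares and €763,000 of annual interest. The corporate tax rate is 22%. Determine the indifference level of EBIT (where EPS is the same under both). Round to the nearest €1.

At indifference, (EBIT − 109,000)(1 − t)/1,400,000 = (EBIT − 763,000)(1 − t)/640,000.
The (1 − t) factor cancels: (EBIT − 109,000) × 640,000 = (EBIT − 763,000) × 1,400,000.
Solving, EBIT = (763,000·1,400,000 − 109,000·640,000) / (1,400,000 − 640,000) = 998,440,000,000 / 760,000 = 1,313,736.84.

€1,313,737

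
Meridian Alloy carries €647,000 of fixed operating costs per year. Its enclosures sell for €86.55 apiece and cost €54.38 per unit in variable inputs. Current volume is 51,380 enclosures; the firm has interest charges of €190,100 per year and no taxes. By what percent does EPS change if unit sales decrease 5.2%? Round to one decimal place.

Total contribution margin = 51,380 × €32.17 = €1,652,894.60.
Subtracting fixed costs: EBIT = €1,652,894.60 − €647,000 = €1,005,894.60.
Interest = €190,100.00, so EBIT − I = €815,794.60.
Degree of combined leverage = contribution ÷ (EBIT − I) = €1,652,894.60 ÷ €815,794.60 = 2.0261.
%ΔEPS = DCL × %ΔSales = 2.0261 × -5.2% = -10.5%.

-10.5%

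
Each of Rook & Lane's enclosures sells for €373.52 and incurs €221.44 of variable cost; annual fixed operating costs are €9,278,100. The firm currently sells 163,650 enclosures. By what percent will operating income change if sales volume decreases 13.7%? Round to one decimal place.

-21.8%

At 163,650 units, contribution = 163,650 × €152.08 = €24,887,892.00.
Operating income = contribution − fixed costs = €24,887,892.00 − €9,278,100 = €15,609,792.00.
So DOL = total CM / EBIT = €24,887,892.00 / €15,609,792.00 = 1.5944.
%ΔEBIT = DOL × %ΔSales = 1.5944 × -13.7% = -21.8%.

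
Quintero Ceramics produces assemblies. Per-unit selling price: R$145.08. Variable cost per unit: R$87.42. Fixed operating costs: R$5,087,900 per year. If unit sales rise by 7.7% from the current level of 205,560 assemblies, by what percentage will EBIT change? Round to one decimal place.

Total contribution margin = 205,560 × R$57.66 = R$11,852,589.60.
Subtracting fixed costs: EBIT = R$11,852,589.60 − R$5,087,900 = R$6,764,689.60.
Degree of operating leverage = R$11,852,589.60 / R$6,764,689.60 = 1.7521.
%ΔEBIT = DOL × %ΔSales = 1.7521 × +7.7% = +13.5%.

+13.5%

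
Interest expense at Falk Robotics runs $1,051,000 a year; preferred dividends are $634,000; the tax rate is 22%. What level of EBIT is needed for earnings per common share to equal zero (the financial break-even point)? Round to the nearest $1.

$1,863,821

Preferred dividends are paid after tax, so their pre-tax equivalent is $634,000 ÷ (1 − 0.22) = $812,820.51.
EPS = 0 when EBIT covers interest plus the pre-tax preferred burden: $1,051,000 + $812,820.51 = $1,863,820.51.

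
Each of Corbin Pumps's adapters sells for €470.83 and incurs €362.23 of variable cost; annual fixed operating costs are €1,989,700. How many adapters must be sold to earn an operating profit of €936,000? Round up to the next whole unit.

26,941 adapters

Contribution margin per unit = €470.83 − €362.23 = €108.60.
Need Q such that Q × €108.60 − €1,989,700 = €936,000, i.e. Q = €2,925,700 / €108.60 = 26,940.15 → 26,941.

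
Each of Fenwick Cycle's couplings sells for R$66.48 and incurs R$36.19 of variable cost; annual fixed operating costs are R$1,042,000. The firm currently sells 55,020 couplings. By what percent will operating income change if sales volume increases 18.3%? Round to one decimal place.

+48.8%

Total contribution margin = 55,020 × R$30.29 = R$1,666,555.80.
EBIT = R$1,666,555.80 − R$1,042,000 = R$624,555.80.
DOL = contribution ÷ EBIT = R$1,666,555.80 ÷ R$624,555.80 = 2.6684.
So EBIT moves 2.6684 × (+18.3%) = +48.8%.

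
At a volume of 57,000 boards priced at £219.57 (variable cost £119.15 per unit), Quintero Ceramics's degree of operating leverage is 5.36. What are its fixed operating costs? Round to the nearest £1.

At 57,000 units, contribution = 57,000 × £100.42 = £5,723,940.00.
DOL = contribution / EBIT, so EBIT = £5,723,940.00 / 5.36 = £1,067,899.25.
And FC = contribution − EBIT = £5,723,940.00 − £1,067,899.25 = £4,656,041.

£4,656,041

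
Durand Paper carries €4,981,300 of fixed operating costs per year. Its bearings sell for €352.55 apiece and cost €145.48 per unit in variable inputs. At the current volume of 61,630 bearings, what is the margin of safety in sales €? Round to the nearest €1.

€13,246,673

Unit CM = price − variable cost = €352.55 − €145.48 = €207.07. Break-even units = €4,981,300 ÷ €207.07 = 24,056.12; break-even revenue = 24,056.12 × €352.55 = €8,480,983.80.
Current sales = 61,630 × €352.55 = €21,727,656.50.
Margin of safety = €21,727,656.50 − €8,480,983.80 = €13,246,673.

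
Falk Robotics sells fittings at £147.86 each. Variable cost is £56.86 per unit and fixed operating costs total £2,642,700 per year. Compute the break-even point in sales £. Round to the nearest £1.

£4,293,952

CM per unit = £147.86 − £56.86 = £91.00; CM ratio = £91.00 / £147.86 = 0.6154.
Break-even revenue = fixed costs × price ÷ CM = £2,642,700 × £147.86 ÷ £91.00 = £4,293,952.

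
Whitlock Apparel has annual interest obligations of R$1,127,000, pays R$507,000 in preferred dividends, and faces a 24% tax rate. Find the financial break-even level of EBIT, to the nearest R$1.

Preferred dividends are paid after tax, so their pre-tax equivalent is R$507,000 ÷ (1 − 0.24) = R$667,105.26.
EPS = 0 when EBIT covers interest plus the pre-tax preferred burden: R$1,127,000 + R$667,105.26 = R$1,794,105.26.

R$1,794,105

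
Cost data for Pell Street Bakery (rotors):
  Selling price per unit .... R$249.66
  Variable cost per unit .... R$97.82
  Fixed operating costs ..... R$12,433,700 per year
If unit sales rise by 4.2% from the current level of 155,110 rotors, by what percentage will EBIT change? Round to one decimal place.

+8.9%

At 155,110 units, contribution = 155,110 × R$151.84 = R$23,551,902.40.
Subtracting fixed costs: EBIT = R$23,551,902.40 − R$12,433,700 = R$11,118,202.40.
So DOL = total CM / EBIT = R$23,551,902.40 / R$11,118,202.40 = 2.1183.
Operating income changes by 2.1183 × +4.2% = +8.9%.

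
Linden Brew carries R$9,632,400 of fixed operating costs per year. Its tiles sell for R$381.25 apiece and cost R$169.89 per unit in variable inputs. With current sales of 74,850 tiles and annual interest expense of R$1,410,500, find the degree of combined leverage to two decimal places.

3.31

Total contribution margin = 74,850 × R$211.36 = R$15,820,296.00.
Operating income = contribution − fixed costs = R$15,820,296.00 − R$9,632,400 = R$6,187,896.00. Interest = R$1,410,500.00, so EBIT − I = R$4,777,396.00.
Degree of total leverage = total CM / (EBIT − interest) = R$15,820,296.00 / R$4,777,396.00 = 3.3115.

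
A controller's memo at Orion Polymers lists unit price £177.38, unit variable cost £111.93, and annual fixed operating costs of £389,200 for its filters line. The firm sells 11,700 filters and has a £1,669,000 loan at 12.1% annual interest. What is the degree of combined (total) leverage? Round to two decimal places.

4.39

Total contribution margin = 11,700 × £65.45 = £765,765.00.
Subtracting fixed costs: EBIT = £765,765.00 − £389,200 = £376,565.00. Interest = £201,949.00, so EBIT − I = £174,616.00.
DCL = contribution ÷ (EBIT − I) = £765,765.00 ÷ £174,616.00 = 4.3854.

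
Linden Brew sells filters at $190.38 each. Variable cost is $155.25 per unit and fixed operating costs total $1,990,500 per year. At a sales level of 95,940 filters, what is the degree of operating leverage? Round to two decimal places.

At 95,940 units, contribution = 95,940 × $35.13 = $3,370,372.20.
Operating income = contribution − fixed costs = $3,370,372.20 − $1,990,500 = $1,379,872.20.
DOL = contribution ÷ EBIT = $3,370,372.20 ÷ $1,379,872.20 = 2.4425.

2.44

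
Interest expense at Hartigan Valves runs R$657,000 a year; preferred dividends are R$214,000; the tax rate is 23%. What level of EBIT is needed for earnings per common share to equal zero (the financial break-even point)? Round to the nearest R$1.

Grossing the preferred dividend up to pre-tax terms: R$214,000 / (1 − 0.23) = R$277,922.08.
Financial break-even EBIT = interest + D_p ÷ (1 − t) = R$657,000 + R$277,922.08 = R$934,922.08.

R$934,922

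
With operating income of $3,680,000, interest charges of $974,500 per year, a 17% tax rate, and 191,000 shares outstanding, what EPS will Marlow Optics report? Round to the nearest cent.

$11.76

Pre-tax income = $3,680,000 − $974,500.00 = $2,705,500.00.
Net income = $2,705,500.00 × (1 − 0.17) = $2,245,565.00.
EPS = $2,245,565.00 ÷ 191,000 = $11.76.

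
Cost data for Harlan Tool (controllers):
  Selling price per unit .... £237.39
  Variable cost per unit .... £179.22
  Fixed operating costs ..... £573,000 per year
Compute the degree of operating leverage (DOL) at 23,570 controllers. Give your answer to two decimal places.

Contribution at this volume is 23,570 × £58.17 = £1,371,066.90.
Operating income = contribution − fixed costs = £1,371,066.90 − £573,000 = £798,066.90.
So DOL = total CM / EBIT = £1,371,066.90 / £798,066.90 = 1.7180.

1.72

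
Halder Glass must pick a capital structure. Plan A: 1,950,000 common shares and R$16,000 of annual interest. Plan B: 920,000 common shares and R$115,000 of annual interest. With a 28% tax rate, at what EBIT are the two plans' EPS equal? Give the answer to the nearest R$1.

R$203,427

Set EPS_A = EPS_B: (EBIT − R$16,000)(1 − 0.28) ÷ 1,950,000 = (EBIT − R$115,000)(1 − 0.28) ÷ 920,000.
Cancelling (1 − t) and cross-multiplying: 920,000·(EBIT − 16,000) = 1,950,000·(EBIT − 115,000).
Solving, EBIT = (115,000·1,950,000 − 16,000·920,000) / (1,950,000 − 920,000) = 209,530,000,000 / 1,030,000 = 203,427.18.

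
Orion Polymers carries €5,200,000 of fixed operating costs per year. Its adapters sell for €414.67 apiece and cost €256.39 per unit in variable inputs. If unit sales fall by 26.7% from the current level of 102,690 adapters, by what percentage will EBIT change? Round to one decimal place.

Contribution at this volume is 102,690 × €158.28 = €16,253,773.20.
Subtracting fixed costs: EBIT = €16,253,773.20 − €5,200,000 = €11,053,773.20.
So DOL = total CM / EBIT = €16,253,773.20 / €11,053,773.20 = 1.4704.
So EBIT moves 1.4704 × (-26.7%) = -39.3%.

-39.3%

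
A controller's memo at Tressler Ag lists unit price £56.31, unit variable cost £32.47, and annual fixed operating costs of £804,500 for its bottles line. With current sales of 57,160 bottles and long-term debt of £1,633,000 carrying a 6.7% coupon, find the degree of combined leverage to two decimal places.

At 57,160 units, contribution = 57,160 × £23.84 = £1,362,694.40.
EBIT = £1,362,694.40 − £804,500 = £558,194.40. Interest = £109,411.00, so EBIT − I = £448,783.40.
Degree of total leverage = total CM / (EBIT − interest) = £1,362,694.40 / £448,783.40 = 3.0364.

3.04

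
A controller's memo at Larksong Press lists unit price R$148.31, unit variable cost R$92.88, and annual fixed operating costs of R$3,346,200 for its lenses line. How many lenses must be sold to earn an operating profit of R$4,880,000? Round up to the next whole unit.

Unit CM = price − variable cost = R$148.31 − R$92.88 = R$55.43.
Need Q such that Q × R$55.43 − R$3,346,200 = R$4,880,000, i.e. Q = R$8,226,200 / R$55.43 = 148,407.00 → 148,407.

148,407 lenses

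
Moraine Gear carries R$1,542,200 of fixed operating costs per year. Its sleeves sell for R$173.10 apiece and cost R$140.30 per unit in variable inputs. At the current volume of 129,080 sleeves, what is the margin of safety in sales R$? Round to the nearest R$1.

R$14,204,882

Contribution margin per unit = R$173.10 − R$140.30 = R$32.80. Break-even units = R$1,542,200 ÷ R$32.80 = 47,018.29; break-even revenue = 47,018.29 × R$173.10 = R$8,138,866.46.
Actual sales revenue = 129,080 × R$173.10 = R$22,343,748.00.
Margin of safety = R$22,343,748.00 − R$8,138,866.46 = R$14,204,882.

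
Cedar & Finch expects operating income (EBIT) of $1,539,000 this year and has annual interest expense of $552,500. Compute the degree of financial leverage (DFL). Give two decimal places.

1.56

Annual interest charges come to $552,500.00.
Degree of financial leverage = EBIT / (EBIT − interest) = $1,539,000 / $986,500.00 = 1.5601.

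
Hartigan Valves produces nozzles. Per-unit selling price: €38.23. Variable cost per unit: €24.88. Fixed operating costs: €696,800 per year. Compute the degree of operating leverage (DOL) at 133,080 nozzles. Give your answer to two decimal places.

1.65

Total contribution margin = 133,080 × €13.35 = €1,776,618.00.
Subtracting fixed costs: EBIT = €1,776,618.00 − €696,800 = €1,079,818.00.
So DOL = total CM / EBIT = €1,776,618.00 / €1,079,818.00 = 1.6453.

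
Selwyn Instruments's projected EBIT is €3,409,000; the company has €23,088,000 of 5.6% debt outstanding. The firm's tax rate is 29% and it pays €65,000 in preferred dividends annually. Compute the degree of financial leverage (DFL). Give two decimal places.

1.68

Annual interest charges come to €1,292,928.00.
Preferred dividends grossed up pre-tax: €65,000 / (1 − 0.29) = €91,549.30.
DFL = EBIT ÷ [EBIT − I − D_p/(1−t)] = €3,409,000 ÷ [€3,409,000 − €1,292,928.00 − €91,549.30] = €3,409,000 ÷ €2,024,522.70 = 1.6839.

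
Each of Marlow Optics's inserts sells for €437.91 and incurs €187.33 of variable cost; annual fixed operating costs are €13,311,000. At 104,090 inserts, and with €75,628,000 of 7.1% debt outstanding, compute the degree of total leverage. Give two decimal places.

3.52

Contribution at this volume is 104,090 × €250.58 = €26,082,872.20.
EBIT = €26,082,872.20 − €13,311,000 = €12,771,872.20. Interest = €5,369,588.00.
DOL = €26,082,872.20 ÷ €12,771,872.20 = 2.0422; DFL = €12,771,872.20 ÷ €7,402,284.20 = 1.7254.
DCL = DOL × DFL = 2.0422 × 1.7254 = 3.5236.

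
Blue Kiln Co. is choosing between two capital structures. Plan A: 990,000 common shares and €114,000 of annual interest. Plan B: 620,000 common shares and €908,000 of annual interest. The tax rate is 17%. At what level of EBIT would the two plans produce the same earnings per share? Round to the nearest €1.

€2,238,486

Set EPS_A = EPS_B: (EBIT − €114,000)(1 − 0.17) ÷ 990,000 = (EBIT − €908,000)(1 − 0.17) ÷ 620,000.
Cancelling (1 − t) and cross-multiplying: 620,000·(EBIT − 114,000) = 990,000·(EBIT − 908,000).
Solving, EBIT = (908,000·990,000 − 114,000·620,000) / (990,000 − 620,000) = 828,240,000,000 / 370,000 = 2,238,486.49.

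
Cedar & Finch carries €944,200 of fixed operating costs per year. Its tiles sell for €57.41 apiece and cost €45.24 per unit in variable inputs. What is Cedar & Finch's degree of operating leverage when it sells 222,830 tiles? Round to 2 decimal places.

1.53

At 222,830 units, contribution = 222,830 × €12.17 = €2,711,841.10.
Operating income = contribution − fixed costs = €2,711,841.10 − €944,200 = €1,767,641.10.
So DOL = total CM / EBIT = €2,711,841.10 / €1,767,641.10 = 1.5342.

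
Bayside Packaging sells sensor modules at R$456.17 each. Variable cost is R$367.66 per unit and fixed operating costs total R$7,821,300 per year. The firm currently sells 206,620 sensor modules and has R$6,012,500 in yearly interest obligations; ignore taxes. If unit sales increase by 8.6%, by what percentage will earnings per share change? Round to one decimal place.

+35.3%

At 206,620 units, contribution = 206,620 × R$88.51 = R$18,287,936.20.
Subtracting fixed costs: EBIT = R$18,287,936.20 − R$7,821,300 = R$10,466,636.20.
After interest of R$6,012,500.00, pre-tax earnings = R$4,454,136.20.
DCL = total CM / (EBIT − I) = R$18,287,936.20 / R$4,454,136.20 = 4.1058.
EPS therefore changes by 4.1058 × (+8.6%) = +35.3%.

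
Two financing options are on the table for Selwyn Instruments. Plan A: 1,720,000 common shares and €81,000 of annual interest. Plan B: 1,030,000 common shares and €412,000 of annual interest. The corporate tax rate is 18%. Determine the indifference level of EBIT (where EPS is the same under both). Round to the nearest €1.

Set EPS_A = EPS_B: (EBIT − €81,000)(1 − 0.18) ÷ 1,720,000 = (EBIT − €412,000)(1 − 0.18) ÷ 1,030,000.
The (1 − t) factor cancels: (EBIT − 81,000) × 1,030,000 = (EBIT − 412,000) × 1,720,000.
EBIT × (1,720,000 − 1,030,000) = 412,000 × 1,720,000 − 81,000 × 1,030,000 = 625,210,000,000, so EBIT = 625,210,000,000 ÷ 690,000 = 906,101.45.

€906,101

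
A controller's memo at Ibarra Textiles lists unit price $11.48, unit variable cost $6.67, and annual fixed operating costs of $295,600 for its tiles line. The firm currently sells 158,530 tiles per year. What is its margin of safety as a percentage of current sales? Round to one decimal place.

Contribution margin per unit = $11.48 − $6.67 = $4.81. Break-even units = $295,600 ÷ $4.81 = 61,455.30; break-even revenue = 61,455.30 × $11.48 = $705,506.86.
Actual sales revenue = 158,530 × $11.48 = $1,819,924.40.
Margin of safety = ($1,819,924.40 − $705,506.86) ÷ $1,819,924.40 = 61.2%.

61.2%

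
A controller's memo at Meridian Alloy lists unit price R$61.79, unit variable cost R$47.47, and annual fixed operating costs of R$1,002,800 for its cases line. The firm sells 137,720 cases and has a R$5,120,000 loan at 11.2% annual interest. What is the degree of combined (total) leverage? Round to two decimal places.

4.98

At 137,720 units, contribution = 137,720 × R$14.32 = R$1,972,150.40.
Operating income = contribution − fixed costs = R$1,972,150.40 − R$1,002,800 = R$969,350.40. Interest = R$573,440.00.
DOL = R$1,972,150.40 ÷ R$969,350.40 = 2.0345; DFL = R$969,350.40 ÷ R$395,910.40 = 2.4484.
DCL = DOL × DFL = 2.0345 × 2.4484 = 4.9813.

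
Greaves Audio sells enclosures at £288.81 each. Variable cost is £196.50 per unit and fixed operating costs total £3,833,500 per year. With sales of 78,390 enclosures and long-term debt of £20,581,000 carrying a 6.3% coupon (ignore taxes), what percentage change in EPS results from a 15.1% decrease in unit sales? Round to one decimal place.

Total contribution margin = 78,390 × £92.31 = £7,236,180.90.
EBIT = £7,236,180.90 − £3,833,500 = £3,402,680.90.
After interest of £1,296,603.00, pre-tax earnings = £2,106,077.90.
Degree of combined leverage = contribution ÷ (EBIT − I) = £7,236,180.90 ÷ £2,106,077.90 = 3.4359.
%ΔEPS = DCL × %ΔSales = 3.4359 × -15.1% = -51.9%.

-51.9%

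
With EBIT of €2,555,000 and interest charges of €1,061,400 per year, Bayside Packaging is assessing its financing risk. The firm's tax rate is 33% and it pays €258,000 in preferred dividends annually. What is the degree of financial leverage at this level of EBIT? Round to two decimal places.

Interest = €1,061,400.00.
Preferred dividends grossed up pre-tax: €258,000 / (1 − 0.33) = €385,074.63.
DFL = EBIT ÷ [EBIT − I − D_p/(1−t)] = €2,555,000 ÷ [€2,555,000 − €1,061,400.00 − €385,074.63] = €2,555,000 ÷ €1,108,525.37 = 2.3049.

2.30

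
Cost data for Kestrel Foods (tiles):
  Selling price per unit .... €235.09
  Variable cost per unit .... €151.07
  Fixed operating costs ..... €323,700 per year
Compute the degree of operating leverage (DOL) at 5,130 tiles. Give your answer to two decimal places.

4.02

Contribution at this volume is 5,130 × €84.02 = €431,022.60.
EBIT = €431,022.60 − €323,700 = €107,322.60.
So DOL = total CM / EBIT = €431,022.60 / €107,322.60 = 4.0161.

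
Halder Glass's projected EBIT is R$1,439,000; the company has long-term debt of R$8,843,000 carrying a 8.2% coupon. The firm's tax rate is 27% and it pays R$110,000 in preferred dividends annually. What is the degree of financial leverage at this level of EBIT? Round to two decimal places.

2.56

Interest = R$725,126.00.
Pre-tax preferred-dividend burden = R$110,000 ÷ (1 − 0.27) = R$150,684.93.
DFL = EBIT ÷ [EBIT − I − D_p/(1−t)] = R$1,439,000 ÷ [R$1,439,000 − R$725,126.00 − R$150,684.93] = R$1,439,000 ÷ R$563,189.07 = 2.5551.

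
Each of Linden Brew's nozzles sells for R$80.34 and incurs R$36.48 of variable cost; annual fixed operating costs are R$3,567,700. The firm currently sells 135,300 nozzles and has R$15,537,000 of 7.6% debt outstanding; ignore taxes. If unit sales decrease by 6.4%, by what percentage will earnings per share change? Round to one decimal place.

At 135,300 units, contribution = 135,300 × R$43.86 = R$5,934,258.00.
Subtracting fixed costs: EBIT = R$5,934,258.00 − R$3,567,700 = R$2,366,558.00.
After interest of R$1,180,812.00, pre-tax earnings = R$1,185,746.00.
DCL = total CM / (EBIT − I) = R$5,934,258.00 / R$1,185,746.00 = 5.0047.
EPS therefore changes by 5.0047 × (-6.4%) = -32.0%.

-32.0%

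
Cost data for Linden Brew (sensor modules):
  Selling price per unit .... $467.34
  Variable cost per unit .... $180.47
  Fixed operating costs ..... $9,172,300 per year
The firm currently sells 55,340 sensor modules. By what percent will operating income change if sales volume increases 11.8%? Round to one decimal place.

Contribution at this volume is 55,340 × $286.87 = $15,875,385.80.
EBIT = $15,875,385.80 − $9,172,300 = $6,703,085.80.
So DOL = total CM / EBIT = $15,875,385.80 / $6,703,085.80 = 2.3684.
So EBIT moves 2.3684 × (+11.8%) = +27.9%.

+27.9%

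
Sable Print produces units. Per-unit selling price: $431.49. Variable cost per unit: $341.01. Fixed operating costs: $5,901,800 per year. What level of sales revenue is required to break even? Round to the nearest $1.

$28,145,089

Contribution margin per unit = $431.49 − $341.01 = $90.48, a CM ratio of $90.48 ÷ $431.49 = 0.2097.
Break-even sales = FC ÷ CM ratio = $5,901,800 × $431.49 / $90.48 = $28,145,089.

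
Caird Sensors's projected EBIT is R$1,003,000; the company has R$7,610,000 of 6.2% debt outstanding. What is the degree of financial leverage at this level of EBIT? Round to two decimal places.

Annual interest charges come to R$471,820.00.
DFL = EBIT ÷ (EBIT − I) = R$1,003,000 ÷ (R$1,003,000 − R$471,820.00) = R$1,003,000 ÷ R$531,180.00 = 1.8882.

1.89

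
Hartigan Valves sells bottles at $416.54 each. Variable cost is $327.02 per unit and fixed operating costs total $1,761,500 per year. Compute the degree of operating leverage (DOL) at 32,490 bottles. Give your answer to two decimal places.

2.54

At 32,490 units, contribution = 32,490 × $89.52 = $2,908,504.80.
Operating income = contribution − fixed costs = $2,908,504.80 − $1,761,500 = $1,147,004.80.
So DOL = total CM / EBIT = $2,908,504.80 / $1,147,004.80 = 2.5357.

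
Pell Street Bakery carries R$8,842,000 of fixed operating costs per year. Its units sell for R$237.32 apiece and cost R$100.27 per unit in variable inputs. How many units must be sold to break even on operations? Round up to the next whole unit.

Contribution margin per unit = R$237.32 − R$100.27 = R$137.05.
Break-even volume = fixed costs ÷ CM per unit = R$8,842,000 ÷ R$137.05 = 64,516.60, so 64,517 units.

64,517 units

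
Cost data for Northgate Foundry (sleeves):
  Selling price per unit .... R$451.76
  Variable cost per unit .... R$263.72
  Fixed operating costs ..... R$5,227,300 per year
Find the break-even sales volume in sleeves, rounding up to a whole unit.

Unit CM = price − variable cost = R$451.76 − R$263.72 = R$188.04.
Break-even volume = fixed costs ÷ CM per unit = R$5,227,300 ÷ R$188.04 = 27,798.87, so 27,799 sleeves.

27,799 sleeves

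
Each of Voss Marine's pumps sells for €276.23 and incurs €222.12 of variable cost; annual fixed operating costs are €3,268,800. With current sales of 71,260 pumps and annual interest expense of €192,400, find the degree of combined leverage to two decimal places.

9.77

Total contribution margin = 71,260 × €54.11 = €3,855,878.60.
Operating income = contribution − fixed costs = €3,855,878.60 − €3,268,800 = €587,078.60. Interest = €192,400.00.
DOL = €3,855,878.60 ÷ €587,078.60 = 6.5679; DFL = €587,078.60 ÷ €394,678.60 = 1.4875.
DCL = DOL × DFL = 6.5679 × 1.4875 = 9.7698.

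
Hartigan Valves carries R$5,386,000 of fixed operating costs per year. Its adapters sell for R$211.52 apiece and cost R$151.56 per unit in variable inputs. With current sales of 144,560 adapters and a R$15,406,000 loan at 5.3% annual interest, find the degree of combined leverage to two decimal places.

3.52

At 144,560 units, contribution = 144,560 × R$59.96 = R$8,667,817.60.
Operating income = contribution − fixed costs = R$8,667,817.60 − R$5,386,000 = R$3,281,817.60. Interest = R$816,518.00, so EBIT − I = R$2,465,299.60.
DCL = contribution ÷ (EBIT − I) = R$8,667,817.60 ÷ R$2,465,299.60 = 3.5159.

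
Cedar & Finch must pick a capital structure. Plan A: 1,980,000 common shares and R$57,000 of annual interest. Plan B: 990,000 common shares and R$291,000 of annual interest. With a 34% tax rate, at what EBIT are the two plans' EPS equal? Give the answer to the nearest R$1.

Set EPS_A = EPS_B: (EBIT − R$57,000)(1 − 0.34) ÷ 1,980,000 = (EBIT − R$291,000)(1 − 0.34) ÷ 990,000.
Cancelling (1 − t) and cross-multiplying: 990,000·(EBIT − 57,000) = 1,980,000·(EBIT − 291,000).
Solving, EBIT = (291,000·1,980,000 − 57,000·990,000) / (1,980,000 − 990,000) = 519,750,000,000 / 990,000 = 525,000.00.

R$525,000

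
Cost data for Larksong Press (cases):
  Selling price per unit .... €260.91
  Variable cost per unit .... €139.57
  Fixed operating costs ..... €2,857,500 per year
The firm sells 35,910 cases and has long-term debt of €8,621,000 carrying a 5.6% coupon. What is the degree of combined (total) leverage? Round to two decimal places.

Contribution at this volume is 35,910 × €121.34 = €4,357,319.40.
EBIT = €4,357,319.40 − €2,857,500 = €1,499,819.40. Interest = €482,776.00, so EBIT − I = €1,017,043.40.
Degree of total leverage = total CM / (EBIT − interest) = €4,357,319.40 / €1,017,043.40 = 4.2843.

4.28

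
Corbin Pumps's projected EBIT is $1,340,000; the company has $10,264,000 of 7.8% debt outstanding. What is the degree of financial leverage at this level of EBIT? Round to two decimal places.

2.48

Interest = $800,592.00.
DFL = EBIT ÷ (EBIT − I) = $1,340,000 ÷ ($1,340,000 − $800,592.00) = $1,340,000 ÷ $539,408.00 = 2.4842.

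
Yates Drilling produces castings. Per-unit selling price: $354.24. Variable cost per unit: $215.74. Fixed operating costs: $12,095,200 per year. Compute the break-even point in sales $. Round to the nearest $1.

CM per unit = $354.24 − $215.74 = $138.50; CM ratio = $138.50 / $354.24 = 0.3910.
Break-even sales = FC ÷ CM ratio = $12,095,200 × $354.24 / $138.50 = $30,935,766.

$30,935,766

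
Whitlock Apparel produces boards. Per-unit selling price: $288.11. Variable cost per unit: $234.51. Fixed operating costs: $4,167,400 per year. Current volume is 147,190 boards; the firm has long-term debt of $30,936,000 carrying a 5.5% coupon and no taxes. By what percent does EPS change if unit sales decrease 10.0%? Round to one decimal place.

-39.0%

Contribution at this volume is 147,190 × $53.60 = $7,889,384.00.
Operating income = contribution − fixed costs = $7,889,384.00 − $4,167,400 = $3,721,984.00.
Interest = $1,701,480.00, so EBIT − I = $2,020,504.00.
Degree of combined leverage = contribution ÷ (EBIT − I) = $7,889,384.00 ÷ $2,020,504.00 = 3.9047.
%ΔEPS = DCL × %ΔSales = 3.9047 × -10.0% = -39.0%.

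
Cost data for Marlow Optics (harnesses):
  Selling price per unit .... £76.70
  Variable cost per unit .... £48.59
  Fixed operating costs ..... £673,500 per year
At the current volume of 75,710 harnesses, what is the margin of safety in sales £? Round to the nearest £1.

Contribution margin per unit = £76.70 − £48.59 = £28.11. Break-even units = £673,500 ÷ £28.11 = 23,959.45; break-even revenue = 23,959.45 × £76.70 = £1,837,689.43.
Current sales = 75,710 × £76.70 = £5,806,957.00.
Margin of safety = £5,806,957.00 − £1,837,689.43 = £3,969,268.

£3,969,268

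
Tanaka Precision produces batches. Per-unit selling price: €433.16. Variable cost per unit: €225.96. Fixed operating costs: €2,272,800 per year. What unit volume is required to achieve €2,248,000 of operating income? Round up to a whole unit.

Unit CM = price − variable cost = €433.16 − €225.96 = €207.20.
Units = (FC + target) / CM = (€2,272,800 + €2,248,000) / €207.20 = 21,818.53, so 21,819 batches.

21,819 batches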